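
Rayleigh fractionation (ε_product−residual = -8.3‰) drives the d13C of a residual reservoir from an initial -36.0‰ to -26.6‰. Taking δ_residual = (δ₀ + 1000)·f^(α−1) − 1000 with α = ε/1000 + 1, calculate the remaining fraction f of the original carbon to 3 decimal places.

α − 1 = ε/1000 = -0.0083
(δ_res + 1000)/(δ₀ + 1000) = (-26.6 + 1000)/(-36.0 + 1000) = 973.4/964.0 = 1.009751
f = 1.009751^(1/-0.0083) = exp(ln(1.009751)/-0.0083) = exp(0.00970/-0.0083)
f = exp(-1.1691) = 0.3106

0.311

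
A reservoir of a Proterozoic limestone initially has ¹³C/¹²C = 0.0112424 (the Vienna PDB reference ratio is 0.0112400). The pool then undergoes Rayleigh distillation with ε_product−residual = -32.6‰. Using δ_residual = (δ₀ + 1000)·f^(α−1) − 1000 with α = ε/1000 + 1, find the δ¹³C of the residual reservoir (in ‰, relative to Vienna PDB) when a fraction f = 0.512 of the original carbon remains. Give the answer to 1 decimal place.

22.3‰

δ₀ = (0.0112424/0.0112400 − 1)×1000 = (1.000214 − 1)×1000 = 0.214‰
α − 1 = ε/1000 = -0.0326
f^(α−1) = 0.512^(-0.0326) = 1.022063
δ_res = (0.214 + 1000) × 1.022063 − 1000 = 1022.282 − 1000 = 22.28‰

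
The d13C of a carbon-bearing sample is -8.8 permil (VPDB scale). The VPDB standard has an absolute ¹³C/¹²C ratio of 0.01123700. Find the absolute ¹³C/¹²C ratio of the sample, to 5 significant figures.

0.011138

R_sample = R_standard × (d13C/1000 + 1)
R_sample = 0.01123700 × (-8.8/1000 + 1) = 0.01123700 × 0.991200
R_sample = 0.0111381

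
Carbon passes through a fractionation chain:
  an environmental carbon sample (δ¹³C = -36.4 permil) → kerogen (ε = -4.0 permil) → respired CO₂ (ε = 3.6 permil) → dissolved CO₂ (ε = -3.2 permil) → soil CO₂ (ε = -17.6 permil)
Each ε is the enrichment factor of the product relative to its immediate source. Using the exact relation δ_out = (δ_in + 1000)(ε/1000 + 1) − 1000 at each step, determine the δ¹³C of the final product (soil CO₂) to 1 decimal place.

-56.8 permil

step 1: δ = (-36.40 + 1000)·(-4.0/1000 + 1) − 1000 = -40.25 permil
step 2: δ = (-40.25 + 1000)·(3.6/1000 + 1) − 1000 = -36.80 permil
step 3: δ = (-36.80 + 1000)·(-3.2/1000 + 1) − 1000 = -39.88 permil
step 4: δ = (-39.88 + 1000)·(-17.6/1000 + 1) − 1000 = -56.78 permil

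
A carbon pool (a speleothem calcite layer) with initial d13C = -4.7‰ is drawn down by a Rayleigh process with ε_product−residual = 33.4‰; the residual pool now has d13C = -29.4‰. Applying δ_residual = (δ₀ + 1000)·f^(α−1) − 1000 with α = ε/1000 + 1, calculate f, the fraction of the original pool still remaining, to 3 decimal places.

α − 1 = ε/1000 = 0.0334
(δ_res + 1000)/(δ₀ + 1000) = (-29.4 + 1000)/(-4.7 + 1000) = 970.6/995.3 = 0.975183
f = 0.975183^(1/0.0334) = exp(ln(0.975183)/0.0334) = exp(-0.02513/0.0334)
f = exp(-0.7524) = 0.4712

0.471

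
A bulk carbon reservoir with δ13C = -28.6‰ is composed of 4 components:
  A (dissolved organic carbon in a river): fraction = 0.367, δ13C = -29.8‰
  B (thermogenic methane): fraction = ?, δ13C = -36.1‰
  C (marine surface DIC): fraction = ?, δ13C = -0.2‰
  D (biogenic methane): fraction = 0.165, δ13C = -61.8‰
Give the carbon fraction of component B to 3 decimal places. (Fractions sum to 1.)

Let f_B and f_C be the unknown fractions; fractions sum to 1 so f_B + f_C = 0.468.
Mass balance: Σ fᵢ·δᵢ = δ_bulk ⇒ f_B·(-36.1) + f_C·(-0.2) = -28.6 − (-21.134) = -7.466
Substitute f_C = 0.468 − f_B:
f_B·(-36.1 − -0.2) = -7.466 − 0.468×(-0.2) = -7.373
f_B = -7.373 / -35.9 = 0.2054

0.205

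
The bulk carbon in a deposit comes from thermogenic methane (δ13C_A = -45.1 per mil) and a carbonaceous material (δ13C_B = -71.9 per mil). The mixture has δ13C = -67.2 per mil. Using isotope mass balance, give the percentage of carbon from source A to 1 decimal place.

δ_mix = f_A·δ_A + (1 − f_A)·δ_B  ⇒  f_A = (δ_mix − δ_B)/(δ_A − δ_B)
f_A = (-67.2 − (-71.9)) / (-45.1 − (-71.9))
f_A = 4.7 / 26.8 = 0.1754

17.5%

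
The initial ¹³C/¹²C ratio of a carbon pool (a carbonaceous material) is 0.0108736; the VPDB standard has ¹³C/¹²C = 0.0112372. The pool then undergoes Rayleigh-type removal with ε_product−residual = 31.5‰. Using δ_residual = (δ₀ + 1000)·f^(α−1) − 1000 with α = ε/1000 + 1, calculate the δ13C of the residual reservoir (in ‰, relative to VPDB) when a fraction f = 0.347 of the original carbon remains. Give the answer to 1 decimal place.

δ₀ = (0.0108736/0.0112372 − 1)×1000 = (0.967643 − 1)×1000 = -32.357‰
α − 1 = ε/1000 = 0.0315
f^(α−1) = 0.347^(0.0315) = 0.967209
δ_res = (-32.357 + 1000) × 0.967209 − 1000 = 935.913 − 1000 = -64.09‰

-64.1‰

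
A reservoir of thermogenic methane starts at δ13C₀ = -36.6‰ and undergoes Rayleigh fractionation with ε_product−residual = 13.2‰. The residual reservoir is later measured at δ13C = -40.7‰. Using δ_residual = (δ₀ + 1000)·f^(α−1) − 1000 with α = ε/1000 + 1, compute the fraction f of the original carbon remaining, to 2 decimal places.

α − 1 = ε/1000 = 0.0132
(δ_res + 1000)/(δ₀ + 1000) = (-40.7 + 1000)/(-36.6 + 1000) = 959.3/963.4 = 0.995744
f = 0.995744^(1/0.0132) = exp(ln(0.995744)/0.0132) = exp(-0.00426/0.0132)
f = exp(-0.3231) = 0.7239

0.72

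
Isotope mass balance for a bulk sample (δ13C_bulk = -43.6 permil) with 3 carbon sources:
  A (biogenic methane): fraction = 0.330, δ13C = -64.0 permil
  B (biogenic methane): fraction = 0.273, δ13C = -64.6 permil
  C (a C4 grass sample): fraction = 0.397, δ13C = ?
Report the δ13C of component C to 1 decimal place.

-12.2 permil

Isotope mass balance: δ_bulk = Σ fᵢ·δᵢ.
-43.6 = 0.330×(-64.0) + 0.273×(-64.6) + 0.397×δ_C
0.397·δ_C = -43.6 − (-38.756) = -4.844
δ_C = -4.844 / 0.397 = -12.20 permil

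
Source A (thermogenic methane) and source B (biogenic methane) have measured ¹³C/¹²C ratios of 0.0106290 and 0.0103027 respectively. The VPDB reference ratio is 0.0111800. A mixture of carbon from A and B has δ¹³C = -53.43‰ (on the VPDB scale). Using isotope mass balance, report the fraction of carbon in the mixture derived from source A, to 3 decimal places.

δ_A = (0.0106290/0.0111800 − 1)×1000 = (0.950716 − 1)×1000 = -49.284‰
δ_B = (0.0103027/0.0111800 − 1)×1000 = (0.921530 − 1)×1000 = -78.470‰
f_A = (δ_mix − δ_B)/(δ_A − δ_B) = (-53.43 − (-78.470))/(-49.284 − (-78.470))
f_A = 25.040 / 29.186 = 0.8580

0.858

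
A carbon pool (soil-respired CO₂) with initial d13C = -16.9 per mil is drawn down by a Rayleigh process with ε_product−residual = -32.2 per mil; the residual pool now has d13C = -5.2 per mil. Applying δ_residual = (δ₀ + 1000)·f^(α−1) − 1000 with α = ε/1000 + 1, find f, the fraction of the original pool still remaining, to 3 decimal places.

0.693

α − 1 = ε/1000 = -0.0322
(δ_res + 1000)/(δ₀ + 1000) = (-5.2 + 1000)/(-16.9 + 1000) = 994.8/983.1 = 1.011901
f = 1.011901^(1/-0.0322) = exp(ln(1.011901)/-0.0322) = exp(0.01183/-0.0322)
f = exp(-0.3674) = 0.6925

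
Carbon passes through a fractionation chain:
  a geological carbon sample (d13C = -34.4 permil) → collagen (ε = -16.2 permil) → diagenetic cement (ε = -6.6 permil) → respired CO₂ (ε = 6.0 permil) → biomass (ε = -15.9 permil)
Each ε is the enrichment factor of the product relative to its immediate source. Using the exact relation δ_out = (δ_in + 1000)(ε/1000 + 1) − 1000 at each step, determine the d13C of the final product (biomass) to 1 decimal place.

step 1: δ = (-34.40 + 1000)·(-16.2/1000 + 1) − 1000 = -50.04 permil
step 2: δ = (-50.04 + 1000)·(-6.6/1000 + 1) − 1000 = -56.31 permil
step 3: δ = (-56.31 + 1000)·(6.0/1000 + 1) − 1000 = -50.65 permil
step 4: δ = (-50.65 + 1000)·(-15.9/1000 + 1) − 1000 = -65.74 permil

-65.7 permil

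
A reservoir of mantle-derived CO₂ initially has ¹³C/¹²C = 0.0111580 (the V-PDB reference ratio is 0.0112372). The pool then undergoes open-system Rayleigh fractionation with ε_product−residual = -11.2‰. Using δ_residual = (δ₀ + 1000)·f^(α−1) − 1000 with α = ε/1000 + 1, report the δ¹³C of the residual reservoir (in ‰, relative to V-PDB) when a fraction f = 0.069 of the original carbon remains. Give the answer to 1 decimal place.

δ₀ = (0.0111580/0.0112372 − 1)×1000 = (0.992952 − 1)×1000 = -7.048‰
α − 1 = ε/1000 = -0.0112
f^(α−1) = 0.069^(-0.0112) = 1.030398
δ_res = (-7.048 + 1000) × 1.030398 − 1000 = 1023.135 − 1000 = 23.14‰

23.1‰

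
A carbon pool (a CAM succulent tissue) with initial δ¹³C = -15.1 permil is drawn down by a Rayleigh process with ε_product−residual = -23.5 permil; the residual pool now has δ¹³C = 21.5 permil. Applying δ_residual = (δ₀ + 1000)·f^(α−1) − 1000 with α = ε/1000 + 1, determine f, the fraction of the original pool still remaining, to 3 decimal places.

α − 1 = ε/1000 = -0.0235
(δ_res + 1000)/(δ₀ + 1000) = (21.5 + 1000)/(-15.1 + 1000) = 1021.5/984.9 = 1.037161
f = 1.037161^(1/-0.0235) = exp(ln(1.037161)/-0.0235) = exp(0.03649/-0.0235)
f = exp(-1.5527) = 0.2117

0.212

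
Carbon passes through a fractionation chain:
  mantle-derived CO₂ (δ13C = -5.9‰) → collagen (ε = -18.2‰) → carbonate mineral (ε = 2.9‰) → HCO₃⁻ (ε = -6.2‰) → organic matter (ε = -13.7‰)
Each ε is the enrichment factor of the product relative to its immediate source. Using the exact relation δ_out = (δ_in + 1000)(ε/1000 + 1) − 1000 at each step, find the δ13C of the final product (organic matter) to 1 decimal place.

step 1: δ = (-5.90 + 1000)·(-18.2/1000 + 1) − 1000 = -23.99‰
step 2: δ = (-23.99 + 1000)·(2.9/1000 + 1) − 1000 = -21.16‰
step 3: δ = (-21.16 + 1000)·(-6.2/1000 + 1) − 1000 = -27.23‰
step 4: δ = (-27.23 + 1000)·(-13.7/1000 + 1) − 1000 = -40.56‰

-40.6‰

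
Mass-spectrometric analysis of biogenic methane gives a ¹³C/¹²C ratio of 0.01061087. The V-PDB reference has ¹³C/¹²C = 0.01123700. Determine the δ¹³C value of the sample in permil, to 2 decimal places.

-55.72 permil

δ¹³C = (R_sample / R_standard − 1) × 1000
R_sample / R_standard = 0.01061087 / 0.01123700 = 0.944280
δ¹³C = (0.944280 − 1) × 1000 = -55.720 permil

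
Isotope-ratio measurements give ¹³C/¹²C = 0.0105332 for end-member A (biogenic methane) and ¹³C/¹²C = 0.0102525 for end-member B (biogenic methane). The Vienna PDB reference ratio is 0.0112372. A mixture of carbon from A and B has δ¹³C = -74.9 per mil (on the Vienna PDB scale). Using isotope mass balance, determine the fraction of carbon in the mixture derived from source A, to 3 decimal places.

0.510

δ_A = (0.0105332/0.0112372 − 1)×1000 = (0.937351 − 1)×1000 = -62.649 per mil
δ_B = (0.0102525/0.0112372 − 1)×1000 = (0.912371 − 1)×1000 = -87.629 per mil
f_A = (δ_mix − δ_B)/(δ_A − δ_B) = (-74.9 − (-87.629))/(-62.649 − (-87.629))
f_A = 12.729 / 24.980 = 0.5096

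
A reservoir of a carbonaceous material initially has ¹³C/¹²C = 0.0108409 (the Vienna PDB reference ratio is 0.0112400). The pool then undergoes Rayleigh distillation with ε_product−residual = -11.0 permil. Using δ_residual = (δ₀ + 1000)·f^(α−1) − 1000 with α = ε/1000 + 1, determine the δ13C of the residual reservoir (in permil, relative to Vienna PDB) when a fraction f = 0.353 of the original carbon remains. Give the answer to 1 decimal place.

-24.4 permil

δ₀ = (0.0108409/0.0112400 − 1)×1000 = (0.964493 − 1)×1000 = -35.507 permil
α − 1 = ε/1000 = -0.0110
f^(α−1) = 0.353^(-0.0110) = 1.011520
δ_res = (-35.507 + 1000) × 1.011520 − 1000 = 975.604 − 1000 = -24.40 permil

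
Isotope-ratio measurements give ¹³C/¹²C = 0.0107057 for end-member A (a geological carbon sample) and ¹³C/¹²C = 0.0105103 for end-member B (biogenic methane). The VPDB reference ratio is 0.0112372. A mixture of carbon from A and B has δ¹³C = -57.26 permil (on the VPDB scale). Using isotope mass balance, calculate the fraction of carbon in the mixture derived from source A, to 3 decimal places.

0.427

δ_A = (0.0107057/0.0112372 − 1)×1000 = (0.952702 − 1)×1000 = -47.298 permil
δ_B = (0.0105103/0.0112372 − 1)×1000 = (0.935313 − 1)×1000 = -64.687 permil
f_A = (δ_mix − δ_B)/(δ_A − δ_B) = (-57.26 − (-64.687))/(-47.298 − (-64.687))
f_A = 7.427 / 17.389 = 0.4271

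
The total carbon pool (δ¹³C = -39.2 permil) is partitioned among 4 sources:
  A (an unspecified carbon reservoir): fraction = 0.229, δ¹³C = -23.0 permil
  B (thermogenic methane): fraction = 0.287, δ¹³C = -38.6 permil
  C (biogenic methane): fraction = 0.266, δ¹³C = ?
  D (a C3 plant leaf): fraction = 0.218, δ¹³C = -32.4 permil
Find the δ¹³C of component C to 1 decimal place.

Isotope mass balance: δ_bulk = Σ fᵢ·δᵢ.
-39.2 = 0.229×(-23.0) + 0.287×(-38.6) + 0.266×δ_C + 0.218×(-32.4)
0.266·δ_C = -39.2 − (-23.408) = -15.792
δ_C = -15.792 / 0.266 = -59.37 permil

-59.4 permil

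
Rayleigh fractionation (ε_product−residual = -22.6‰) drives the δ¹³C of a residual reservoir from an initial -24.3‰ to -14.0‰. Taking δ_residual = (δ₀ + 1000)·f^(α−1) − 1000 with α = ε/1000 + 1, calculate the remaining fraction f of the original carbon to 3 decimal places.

α − 1 = ε/1000 = -0.0226
(δ_res + 1000)/(δ₀ + 1000) = (-14.0 + 1000)/(-24.3 + 1000) = 986.0/975.7 = 1.010557
f = 1.010557^(1/-0.0226) = exp(ln(1.010557)/-0.0226) = exp(0.01050/-0.0226)
f = exp(-0.4647) = 0.6284

0.628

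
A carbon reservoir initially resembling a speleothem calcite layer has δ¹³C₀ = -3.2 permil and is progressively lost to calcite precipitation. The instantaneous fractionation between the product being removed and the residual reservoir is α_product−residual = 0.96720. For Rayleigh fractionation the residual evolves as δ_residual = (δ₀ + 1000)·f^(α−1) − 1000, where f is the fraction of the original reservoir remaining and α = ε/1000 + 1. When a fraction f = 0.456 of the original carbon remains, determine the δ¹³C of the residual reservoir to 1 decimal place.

22.8 permil

Rayleigh residual: δ_res = (δ₀ + 1000)·f^(α−1) − 1000
α − 1 = -0.03280
f^(α−1) = 0.456^(-0.03280) = 1.026091
δ_res = (-3.2 + 1000) × 1.026091 − 1000 = 1022.808 − 1000 = 22.81 permil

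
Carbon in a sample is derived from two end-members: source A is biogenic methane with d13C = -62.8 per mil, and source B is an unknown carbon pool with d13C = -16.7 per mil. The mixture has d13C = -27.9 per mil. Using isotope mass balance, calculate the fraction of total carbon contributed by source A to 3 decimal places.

δ_mix = f_A·δ_A + (1 − f_A)·δ_B  ⇒  f_A = (δ_mix − δ_B)/(δ_A − δ_B)
f_A = (-27.9 − (-16.7)) / (-62.8 − (-16.7))
f_A = -11.2 / -46.1 = 0.2430

0.243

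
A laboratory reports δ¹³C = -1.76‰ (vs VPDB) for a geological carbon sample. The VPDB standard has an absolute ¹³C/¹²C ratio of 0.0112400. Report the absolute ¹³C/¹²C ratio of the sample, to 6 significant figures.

R_sample = R_standard × (δ¹³C/1000 + 1)
R_sample = 0.0112400 × (-1.76/1000 + 1) = 0.0112400 × 0.998240
R_sample = 0.0112202

0.0112202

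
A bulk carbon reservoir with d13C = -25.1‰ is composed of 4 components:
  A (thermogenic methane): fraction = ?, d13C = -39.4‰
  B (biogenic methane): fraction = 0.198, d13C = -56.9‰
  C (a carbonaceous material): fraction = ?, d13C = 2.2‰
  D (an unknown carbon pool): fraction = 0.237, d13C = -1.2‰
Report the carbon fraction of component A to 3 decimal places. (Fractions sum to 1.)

Let f_A and f_C be the unknown fractions; fractions sum to 1 so f_A + f_C = 0.565.
Mass balance: Σ fᵢ·δᵢ = δ_bulk ⇒ f_A·(-39.4) + f_C·(2.2) = -25.1 − (-11.551) = -13.549
Substitute f_C = 0.565 − f_A:
f_A·(-39.4 − 2.2) = -13.549 − 0.565×(2.2) = -14.792
f_A = -14.792 / -41.6 = 0.3556

0.356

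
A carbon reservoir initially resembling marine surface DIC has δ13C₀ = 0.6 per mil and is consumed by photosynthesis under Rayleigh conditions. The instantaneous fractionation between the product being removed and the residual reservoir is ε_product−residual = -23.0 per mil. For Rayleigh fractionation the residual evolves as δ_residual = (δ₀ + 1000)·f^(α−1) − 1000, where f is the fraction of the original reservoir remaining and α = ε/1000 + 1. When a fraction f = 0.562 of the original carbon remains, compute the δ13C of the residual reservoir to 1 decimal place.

Rayleigh residual: δ_res = (δ₀ + 1000)·f^(α−1) − 1000
α = ε/1000 + 1 = 0.97700, so α − 1 = -0.02300
f^(α−1) = 0.562^(-0.02300) = 1.013342
δ_res = (0.6 + 1000) × 1.013342 − 1000 = 1013.950 − 1000 = 13.95 per mil

14.0 per mil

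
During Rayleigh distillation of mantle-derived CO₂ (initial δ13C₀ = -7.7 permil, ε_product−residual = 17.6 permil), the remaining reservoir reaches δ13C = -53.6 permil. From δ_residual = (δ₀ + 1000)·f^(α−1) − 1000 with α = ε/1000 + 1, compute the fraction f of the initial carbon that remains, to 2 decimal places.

0.07

α − 1 = ε/1000 = 0.0176
(δ_res + 1000)/(δ₀ + 1000) = (-53.6 + 1000)/(-7.7 + 1000) = 946.4/992.3 = 0.953744
f = 0.953744^(1/0.0176) = exp(ln(0.953744)/0.0176) = exp(-0.04736/0.0176)
f = exp(-2.6909) = 0.0678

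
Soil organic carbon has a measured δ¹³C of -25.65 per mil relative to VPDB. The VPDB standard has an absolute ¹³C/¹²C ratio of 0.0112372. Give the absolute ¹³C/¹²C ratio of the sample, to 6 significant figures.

R_sample = R_standard × (δ¹³C/1000 + 1)
R_sample = 0.0112372 × (-25.65/1000 + 1) = 0.0112372 × 0.974350
R_sample = 0.0109490

0.0109490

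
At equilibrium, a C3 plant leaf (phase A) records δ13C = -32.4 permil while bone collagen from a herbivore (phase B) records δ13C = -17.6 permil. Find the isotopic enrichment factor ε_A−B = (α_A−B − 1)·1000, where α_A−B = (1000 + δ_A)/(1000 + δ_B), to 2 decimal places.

-15.07 permil

α_A−B = (1000 + -32.4) / (1000 + -17.6) = 967.6 / 982.4 = 0.984935
ε_A−B = (0.984935 − 1) × 1000 = -15.065 permil
(The approximation ε ≈ δ_A − δ_B would give -14.8 permil.)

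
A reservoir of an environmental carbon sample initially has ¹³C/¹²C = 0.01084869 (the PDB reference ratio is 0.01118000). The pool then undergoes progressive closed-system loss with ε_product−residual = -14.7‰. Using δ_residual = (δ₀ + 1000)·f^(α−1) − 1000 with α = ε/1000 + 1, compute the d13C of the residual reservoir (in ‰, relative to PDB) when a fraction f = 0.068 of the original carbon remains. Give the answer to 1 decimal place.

9.5‰

δ₀ = (0.01084869/0.01118000 − 1)×1000 = (0.970366 − 1)×1000 = -29.634‰
α − 1 = ε/1000 = -0.0147
f^(α−1) = 0.068^(-0.0147) = 1.040308
δ_res = (-29.634 + 1000) × 1.040308 − 1000 = 1009.480 − 1000 = 9.48‰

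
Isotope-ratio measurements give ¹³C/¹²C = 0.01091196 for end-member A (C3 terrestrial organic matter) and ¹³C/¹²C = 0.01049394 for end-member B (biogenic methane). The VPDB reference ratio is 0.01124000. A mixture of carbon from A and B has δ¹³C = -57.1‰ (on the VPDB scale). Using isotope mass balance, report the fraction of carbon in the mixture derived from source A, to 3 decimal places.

δ_A = (0.01091196/0.01124000 − 1)×1000 = (0.970815 − 1)×1000 = -29.185‰
δ_B = (0.01049394/0.01124000 − 1)×1000 = (0.933625 − 1)×1000 = -66.375‰
f_A = (δ_mix − δ_B)/(δ_A − δ_B) = (-57.1 − (-66.375))/(-29.185 − (-66.375))
f_A = 9.275 / 37.190 = 0.2494

0.249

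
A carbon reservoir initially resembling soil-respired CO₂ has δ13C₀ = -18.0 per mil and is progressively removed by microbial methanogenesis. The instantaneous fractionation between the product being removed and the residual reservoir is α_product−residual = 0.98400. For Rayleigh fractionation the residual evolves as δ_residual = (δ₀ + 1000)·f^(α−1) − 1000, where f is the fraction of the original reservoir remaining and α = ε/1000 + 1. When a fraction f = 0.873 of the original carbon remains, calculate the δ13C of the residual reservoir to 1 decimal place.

Rayleigh residual: δ_res = (δ₀ + 1000)·f^(α−1) − 1000
α − 1 = -0.01600
f^(α−1) = 0.873^(-0.01600) = 1.002175
δ_res = (-18.0 + 1000) × 1.002175 − 1000 = 984.136 − 1000 = -15.86 per mil

-15.9 per mil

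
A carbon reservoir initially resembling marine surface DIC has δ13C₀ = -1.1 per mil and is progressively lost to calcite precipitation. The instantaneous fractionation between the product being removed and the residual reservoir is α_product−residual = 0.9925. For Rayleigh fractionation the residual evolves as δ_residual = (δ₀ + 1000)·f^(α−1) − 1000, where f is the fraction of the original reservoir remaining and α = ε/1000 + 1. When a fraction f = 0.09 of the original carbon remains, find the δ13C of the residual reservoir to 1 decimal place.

17.1 per mil

Rayleigh residual: δ_res = (δ₀ + 1000)·f^(α−1) − 1000
α − 1 = -0.00750
f^(α−1) = 0.09^(-0.00750) = 1.018224
δ_res = (-1.1 + 1000) × 1.018224 − 1000 = 1017.104 − 1000 = 17.10 per mil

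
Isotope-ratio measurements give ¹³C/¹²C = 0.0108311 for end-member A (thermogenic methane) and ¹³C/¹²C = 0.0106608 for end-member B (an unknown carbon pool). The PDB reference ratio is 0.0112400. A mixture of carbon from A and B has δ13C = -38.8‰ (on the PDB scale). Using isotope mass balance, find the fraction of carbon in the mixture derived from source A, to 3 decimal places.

δ_A = (0.0108311/0.0112400 − 1)×1000 = (0.963621 − 1)×1000 = -36.379‰
δ_B = (0.0106608/0.0112400 − 1)×1000 = (0.948470 − 1)×1000 = -51.530‰
f_A = (δ_mix − δ_B)/(δ_A − δ_B) = (-38.8 − (-51.530))/(-36.379 − (-51.530))
f_A = 12.730 / 15.151 = 0.8402

0.840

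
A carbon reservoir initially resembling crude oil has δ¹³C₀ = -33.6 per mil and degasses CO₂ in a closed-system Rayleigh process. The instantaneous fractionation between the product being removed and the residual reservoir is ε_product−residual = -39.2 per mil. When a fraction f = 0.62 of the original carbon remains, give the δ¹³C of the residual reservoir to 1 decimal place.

Rayleigh residual: δ_res = (δ₀ + 1000)·f^(α−1) − 1000
α = ε/1000 + 1 = 0.96080, so α − 1 = -0.03920
f^(α−1) = 0.62^(-0.03920) = 1.018916
δ_res = (-33.6 + 1000) × 1.018916 − 1000 = 984.680 − 1000 = -15.32 per mil

-15.3 per mil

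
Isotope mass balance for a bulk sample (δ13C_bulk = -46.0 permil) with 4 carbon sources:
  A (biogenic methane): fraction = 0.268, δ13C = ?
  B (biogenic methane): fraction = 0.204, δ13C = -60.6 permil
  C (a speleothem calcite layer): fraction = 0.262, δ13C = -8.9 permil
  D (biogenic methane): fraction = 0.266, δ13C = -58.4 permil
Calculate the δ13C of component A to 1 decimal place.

Isotope mass balance: δ_bulk = Σ fᵢ·δᵢ.
-46.0 = 0.268×δ_A + 0.204×(-60.6) + 0.262×(-8.9) + 0.266×(-58.4)
0.268·δ_A = -46.0 − (-30.229) = -15.771
δ_A = -15.771 / 0.268 = -58.85 permil

-58.8 permil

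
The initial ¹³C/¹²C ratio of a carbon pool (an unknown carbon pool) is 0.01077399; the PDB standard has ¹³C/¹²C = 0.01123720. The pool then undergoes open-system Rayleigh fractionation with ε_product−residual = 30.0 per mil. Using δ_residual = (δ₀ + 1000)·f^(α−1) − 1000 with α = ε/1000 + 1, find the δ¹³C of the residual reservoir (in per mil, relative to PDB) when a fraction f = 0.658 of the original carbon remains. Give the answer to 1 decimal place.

δ₀ = (0.01077399/0.01123720 − 1)×1000 = (0.958779 − 1)×1000 = -41.221 per mil
α − 1 = ε/1000 = 0.0300
f^(α−1) = 0.658^(0.0300) = 0.987522
δ_res = (-41.221 + 1000) × 0.987522 − 1000 = 946.815 − 1000 = -53.18 per mil

-53.2 per mil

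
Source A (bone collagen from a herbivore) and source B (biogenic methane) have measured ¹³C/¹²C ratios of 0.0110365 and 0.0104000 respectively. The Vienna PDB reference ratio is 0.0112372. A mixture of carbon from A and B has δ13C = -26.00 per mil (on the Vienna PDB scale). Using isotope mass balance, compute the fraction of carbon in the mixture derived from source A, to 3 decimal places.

0.856

δ_A = (0.0110365/0.0112372 − 1)×1000 = (0.982140 − 1)×1000 = -17.860 per mil
δ_B = (0.0104000/0.0112372 − 1)×1000 = (0.925497 − 1)×1000 = -74.503 per mil
f_A = (δ_mix − δ_B)/(δ_A − δ_B) = (-26.00 − (-74.503))/(-17.860 − (-74.503))
f_A = 48.503 / 56.642 = 0.8563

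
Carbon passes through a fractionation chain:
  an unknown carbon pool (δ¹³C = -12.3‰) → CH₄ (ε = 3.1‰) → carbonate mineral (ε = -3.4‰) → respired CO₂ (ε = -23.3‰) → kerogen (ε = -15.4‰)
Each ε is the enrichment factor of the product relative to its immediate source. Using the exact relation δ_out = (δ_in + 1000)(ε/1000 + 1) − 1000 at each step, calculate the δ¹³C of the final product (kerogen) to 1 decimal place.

-50.5‰

step 1: δ = (-12.30 + 1000)·(3.1/1000 + 1) − 1000 = -9.24‰
step 2: δ = (-9.24 + 1000)·(-3.4/1000 + 1) − 1000 = -12.61‰
step 3: δ = (-12.61 + 1000)·(-23.3/1000 + 1) − 1000 = -35.61‰
step 4: δ = (-35.61 + 1000)·(-15.4/1000 + 1) − 1000 = -50.46‰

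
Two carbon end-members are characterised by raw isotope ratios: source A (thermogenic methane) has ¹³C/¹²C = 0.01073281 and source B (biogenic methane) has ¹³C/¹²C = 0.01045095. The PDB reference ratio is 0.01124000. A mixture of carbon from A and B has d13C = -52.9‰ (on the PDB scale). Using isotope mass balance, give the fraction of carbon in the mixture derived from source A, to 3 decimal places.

0.690

δ_A = (0.01073281/0.01124000 − 1)×1000 = (0.954876 − 1)×1000 = -45.124‰
δ_B = (0.01045095/0.01124000 − 1)×1000 = (0.929800 − 1)×1000 = -70.200‰
f_A = (δ_mix − δ_B)/(δ_A − δ_B) = (-52.9 − (-70.200))/(-45.124 − (-70.200))
f_A = 17.300 / 25.077 = 0.6899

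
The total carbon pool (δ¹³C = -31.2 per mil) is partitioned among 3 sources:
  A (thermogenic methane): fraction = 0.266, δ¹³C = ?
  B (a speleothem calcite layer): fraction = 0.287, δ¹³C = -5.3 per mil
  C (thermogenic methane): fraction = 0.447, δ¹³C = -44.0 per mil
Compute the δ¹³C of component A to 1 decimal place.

-37.6 per mil

Isotope mass balance: δ_bulk = Σ fᵢ·δᵢ.
-31.2 = 0.266×δ_A + 0.287×(-5.3) + 0.447×(-44.0)
0.266·δ_A = -31.2 − (-21.189) = -10.011
δ_A = -10.011 / 0.266 = -37.63 per mil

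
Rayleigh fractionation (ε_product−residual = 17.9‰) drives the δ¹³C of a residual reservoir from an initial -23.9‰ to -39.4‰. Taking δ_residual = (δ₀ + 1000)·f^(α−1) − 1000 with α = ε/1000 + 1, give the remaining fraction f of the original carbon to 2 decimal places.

0.41

α − 1 = ε/1000 = 0.0179
(δ_res + 1000)/(δ₀ + 1000) = (-39.4 + 1000)/(-23.9 + 1000) = 960.6/976.1 = 0.984120
f = 0.984120^(1/0.0179) = exp(ln(0.984120)/0.0179) = exp(-0.01601/0.0179)
f = exp(-0.8942) = 0.4089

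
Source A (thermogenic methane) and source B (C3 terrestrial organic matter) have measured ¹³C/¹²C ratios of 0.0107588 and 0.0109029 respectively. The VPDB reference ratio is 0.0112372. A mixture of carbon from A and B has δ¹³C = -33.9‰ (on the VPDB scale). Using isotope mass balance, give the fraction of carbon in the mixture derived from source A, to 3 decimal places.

δ_A = (0.0107588/0.0112372 − 1)×1000 = (0.957427 − 1)×1000 = -42.573‰
δ_B = (0.0109029/0.0112372 − 1)×1000 = (0.970251 − 1)×1000 = -29.749‰
f_A = (δ_mix − δ_B)/(δ_A − δ_B) = (-33.9 − (-29.749))/(-42.573 − (-29.749))
f_A = -4.151 / -12.823 = 0.3237

0.324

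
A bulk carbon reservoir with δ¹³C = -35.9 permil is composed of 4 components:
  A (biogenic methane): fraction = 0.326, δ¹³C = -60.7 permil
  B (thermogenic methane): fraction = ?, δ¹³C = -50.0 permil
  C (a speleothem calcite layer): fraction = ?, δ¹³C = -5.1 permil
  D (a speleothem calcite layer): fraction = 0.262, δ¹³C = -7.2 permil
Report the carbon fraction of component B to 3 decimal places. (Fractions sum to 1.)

0.270

Let f_B and f_C be the unknown fractions; fractions sum to 1 so f_B + f_C = 0.412.
Mass balance: Σ fᵢ·δᵢ = δ_bulk ⇒ f_B·(-50.0) + f_C·(-5.1) = -35.9 − (-21.675) = -14.225
Substitute f_C = 0.412 − f_B:
f_B·(-50.0 − -5.1) = -14.225 − 0.412×(-5.1) = -12.124
f_B = -12.124 / -44.9 = 0.2700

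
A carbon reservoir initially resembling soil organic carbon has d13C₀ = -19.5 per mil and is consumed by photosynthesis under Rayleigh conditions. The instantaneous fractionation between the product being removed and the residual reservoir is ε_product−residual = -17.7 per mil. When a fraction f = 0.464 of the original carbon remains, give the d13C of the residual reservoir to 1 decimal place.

-6.1 per mil

Rayleigh residual: δ_res = (δ₀ + 1000)·f^(α−1) − 1000
α = ε/1000 + 1 = 0.98230, so α − 1 = -0.01770
f^(α−1) = 0.464^(-0.01770) = 1.013684
δ_res = (-19.5 + 1000) × 1.013684 − 1000 = 993.917 − 1000 = -6.08 per mil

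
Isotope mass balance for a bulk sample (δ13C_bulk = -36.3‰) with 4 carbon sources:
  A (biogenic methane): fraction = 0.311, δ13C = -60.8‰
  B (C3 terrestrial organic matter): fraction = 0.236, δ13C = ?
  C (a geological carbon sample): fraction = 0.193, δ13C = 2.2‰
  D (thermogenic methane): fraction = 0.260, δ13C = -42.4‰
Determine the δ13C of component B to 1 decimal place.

Isotope mass balance: δ_bulk = Σ fᵢ·δᵢ.
-36.3 = 0.311×(-60.8) + 0.236×δ_B + 0.193×(2.2) + 0.260×(-42.4)
0.236·δ_B = -36.3 − (-29.508) = -6.792
δ_B = -6.792 / 0.236 = -28.78‰

-28.8‰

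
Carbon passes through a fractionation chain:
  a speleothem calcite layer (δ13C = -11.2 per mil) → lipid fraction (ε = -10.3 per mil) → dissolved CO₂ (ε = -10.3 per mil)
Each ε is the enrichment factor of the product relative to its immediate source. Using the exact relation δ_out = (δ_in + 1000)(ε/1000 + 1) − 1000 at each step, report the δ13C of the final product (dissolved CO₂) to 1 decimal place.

step 1: δ = (-11.20 + 1000)·(-10.3/1000 + 1) − 1000 = -21.38 per mil
step 2: δ = (-21.38 + 1000)·(-10.3/1000 + 1) − 1000 = -31.46 per mil

-31.5 per mil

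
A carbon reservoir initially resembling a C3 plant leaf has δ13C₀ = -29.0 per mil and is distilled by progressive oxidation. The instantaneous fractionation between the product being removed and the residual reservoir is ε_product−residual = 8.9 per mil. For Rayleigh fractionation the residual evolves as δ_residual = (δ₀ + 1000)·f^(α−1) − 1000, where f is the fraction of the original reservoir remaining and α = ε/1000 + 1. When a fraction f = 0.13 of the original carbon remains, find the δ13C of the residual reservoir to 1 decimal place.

-46.5 per mil

Rayleigh residual: δ_res = (δ₀ + 1000)·f^(α−1) − 1000
α = ε/1000 + 1 = 1.00890, so α − 1 = 0.00890
f^(α−1) = 0.13^(0.00890) = 0.982006
δ_res = (-29.0 + 1000) × 0.982006 − 1000 = 953.528 − 1000 = -46.47 per mil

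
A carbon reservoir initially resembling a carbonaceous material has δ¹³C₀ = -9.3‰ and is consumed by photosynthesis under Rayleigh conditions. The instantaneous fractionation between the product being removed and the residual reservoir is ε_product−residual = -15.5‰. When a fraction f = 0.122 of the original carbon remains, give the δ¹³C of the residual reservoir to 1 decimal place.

Rayleigh residual: δ_res = (δ₀ + 1000)·f^(α−1) − 1000
α = ε/1000 + 1 = 0.98450, so α − 1 = -0.01550
f^(α−1) = 0.122^(-0.01550) = 1.033145
δ_res = (-9.3 + 1000) × 1.033145 − 1000 = 1023.537 − 1000 = 23.54‰

23.5‰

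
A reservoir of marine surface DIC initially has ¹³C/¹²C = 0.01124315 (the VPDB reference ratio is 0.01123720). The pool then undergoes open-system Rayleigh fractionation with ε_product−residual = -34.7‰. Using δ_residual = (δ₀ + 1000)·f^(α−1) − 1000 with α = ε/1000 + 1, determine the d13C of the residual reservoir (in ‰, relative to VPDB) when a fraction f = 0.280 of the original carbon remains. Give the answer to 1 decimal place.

δ₀ = (0.01124315/0.01123720 − 1)×1000 = (1.000529 − 1)×1000 = 0.529‰
α − 1 = ε/1000 = -0.0347
f^(α−1) = 0.280^(-0.0347) = 1.045162
δ_res = (0.529 + 1000) × 1.045162 − 1000 = 1045.715 − 1000 = 45.72‰

45.7‰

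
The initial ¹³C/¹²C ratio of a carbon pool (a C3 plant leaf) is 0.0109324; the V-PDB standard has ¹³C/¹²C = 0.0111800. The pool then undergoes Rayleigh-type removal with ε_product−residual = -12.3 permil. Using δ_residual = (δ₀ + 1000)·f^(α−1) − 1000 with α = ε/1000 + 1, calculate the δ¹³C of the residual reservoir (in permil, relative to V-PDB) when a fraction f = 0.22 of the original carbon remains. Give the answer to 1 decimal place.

δ₀ = (0.0109324/0.0111800 − 1)×1000 = (0.977853 − 1)×1000 = -22.147 permil
α − 1 = ε/1000 = -0.0123
f^(α−1) = 0.22^(-0.0123) = 1.018798
δ_res = (-22.147 + 1000) × 1.018798 − 1000 = 996.235 − 1000 = -3.76 permil

-3.8 permil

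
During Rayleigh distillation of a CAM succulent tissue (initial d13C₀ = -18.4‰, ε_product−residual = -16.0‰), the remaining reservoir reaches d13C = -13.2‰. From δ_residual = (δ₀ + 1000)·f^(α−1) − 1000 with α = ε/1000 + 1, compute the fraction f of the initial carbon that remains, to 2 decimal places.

0.72

α − 1 = ε/1000 = -0.0160
(δ_res + 1000)/(δ₀ + 1000) = (-13.2 + 1000)/(-18.4 + 1000) = 986.8/981.6 = 1.005297
f = 1.005297^(1/-0.0160) = exp(ln(1.005297)/-0.0160) = exp(0.00528/-0.0160)
f = exp(-0.3302) = 0.7188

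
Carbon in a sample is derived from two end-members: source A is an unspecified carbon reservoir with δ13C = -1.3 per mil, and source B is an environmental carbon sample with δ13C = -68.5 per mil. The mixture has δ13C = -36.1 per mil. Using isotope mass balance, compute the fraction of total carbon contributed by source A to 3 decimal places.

0.482

δ_mix = f_A·δ_A + (1 − f_A)·δ_B  ⇒  f_A = (δ_mix − δ_B)/(δ_A − δ_B)
f_A = (-36.1 − (-68.5)) / (-1.3 − (-68.5))
f_A = 32.4 / 67.2 = 0.4821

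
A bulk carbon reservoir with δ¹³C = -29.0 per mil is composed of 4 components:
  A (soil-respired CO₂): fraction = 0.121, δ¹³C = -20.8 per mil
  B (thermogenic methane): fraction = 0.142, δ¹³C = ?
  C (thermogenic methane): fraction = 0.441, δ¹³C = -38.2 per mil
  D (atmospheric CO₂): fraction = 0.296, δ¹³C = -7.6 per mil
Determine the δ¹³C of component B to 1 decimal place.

-52.0 per mil

Isotope mass balance: δ_bulk = Σ fᵢ·δᵢ.
-29.0 = 0.121×(-20.8) + 0.142×δ_B + 0.441×(-38.2) + 0.296×(-7.6)
0.142·δ_B = -29.0 − (-21.613) = -7.387
δ_B = -7.387 / 0.142 = -52.02 per mil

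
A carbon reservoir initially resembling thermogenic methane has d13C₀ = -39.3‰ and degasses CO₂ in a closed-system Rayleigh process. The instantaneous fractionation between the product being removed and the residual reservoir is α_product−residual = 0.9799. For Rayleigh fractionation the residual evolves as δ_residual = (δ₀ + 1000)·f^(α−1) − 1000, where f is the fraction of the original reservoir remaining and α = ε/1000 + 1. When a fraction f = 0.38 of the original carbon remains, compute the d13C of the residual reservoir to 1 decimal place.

Rayleigh residual: δ_res = (δ₀ + 1000)·f^(α−1) − 1000
α − 1 = -0.02010
f^(α−1) = 0.38^(-0.02010) = 1.019639
δ_res = (-39.3 + 1000) × 1.019639 − 1000 = 979.567 − 1000 = -20.43‰

-20.4‰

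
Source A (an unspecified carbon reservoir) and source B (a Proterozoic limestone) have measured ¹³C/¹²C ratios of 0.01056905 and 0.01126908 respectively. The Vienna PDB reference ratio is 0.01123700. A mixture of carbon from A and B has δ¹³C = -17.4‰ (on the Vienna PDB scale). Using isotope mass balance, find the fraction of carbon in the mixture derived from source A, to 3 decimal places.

δ_A = (0.01056905/0.01123700 − 1)×1000 = (0.940558 − 1)×1000 = -59.442‰
δ_B = (0.01126908/0.01123700 − 1)×1000 = (1.002855 − 1)×1000 = 2.855‰
f_A = (δ_mix − δ_B)/(δ_A − δ_B) = (-17.4 − (2.855))/(-59.442 − (2.855))
f_A = -20.255 / -62.297 = 0.3251

0.325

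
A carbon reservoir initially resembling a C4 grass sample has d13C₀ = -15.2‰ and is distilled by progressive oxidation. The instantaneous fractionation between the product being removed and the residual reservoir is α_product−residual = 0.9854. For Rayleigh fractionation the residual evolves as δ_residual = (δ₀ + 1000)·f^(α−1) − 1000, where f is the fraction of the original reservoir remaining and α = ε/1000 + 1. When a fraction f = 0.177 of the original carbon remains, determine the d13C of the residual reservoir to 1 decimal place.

Rayleigh residual: δ_res = (δ₀ + 1000)·f^(α−1) − 1000
α − 1 = -0.01460
f^(α−1) = 0.177^(-0.01460) = 1.025604
δ_res = (-15.2 + 1000) × 1.025604 − 1000 = 1010.015 − 1000 = 10.01‰

10.0‰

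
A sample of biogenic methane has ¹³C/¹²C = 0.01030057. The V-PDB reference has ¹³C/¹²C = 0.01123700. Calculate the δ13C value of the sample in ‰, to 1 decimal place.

-83.3‰

δ13C = (R_sample / R_standard − 1) × 1000
R_sample / R_standard = 0.01030057 / 0.01123700 = 0.916665
δ13C = (0.916665 − 1) × 1000 = -83.33‰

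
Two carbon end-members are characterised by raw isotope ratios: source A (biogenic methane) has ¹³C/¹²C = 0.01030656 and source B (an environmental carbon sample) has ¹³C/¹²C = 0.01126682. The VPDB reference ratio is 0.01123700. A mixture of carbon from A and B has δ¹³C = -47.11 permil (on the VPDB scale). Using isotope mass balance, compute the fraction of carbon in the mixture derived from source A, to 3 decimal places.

0.582

δ_A = (0.01030656/0.01123700 − 1)×1000 = (0.917199 − 1)×1000 = -82.801 permil
δ_B = (0.01126682/0.01123700 − 1)×1000 = (1.002654 − 1)×1000 = 2.654 permil
f_A = (δ_mix − δ_B)/(δ_A − δ_B) = (-47.11 − (2.654))/(-82.801 − (2.654))
f_A = -49.764 / -85.455 = 0.5823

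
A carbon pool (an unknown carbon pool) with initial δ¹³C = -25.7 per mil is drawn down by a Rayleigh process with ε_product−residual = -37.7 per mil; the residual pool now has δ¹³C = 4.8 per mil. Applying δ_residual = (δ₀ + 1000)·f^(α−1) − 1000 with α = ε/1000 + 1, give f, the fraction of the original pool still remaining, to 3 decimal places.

α − 1 = ε/1000 = -0.0377
(δ_res + 1000)/(δ₀ + 1000) = (4.8 + 1000)/(-25.7 + 1000) = 1004.8/974.3 = 1.031305
f = 1.031305^(1/-0.0377) = exp(ln(1.031305)/-0.0377) = exp(0.03082/-0.0377)
f = exp(-0.8176) = 0.4415

0.441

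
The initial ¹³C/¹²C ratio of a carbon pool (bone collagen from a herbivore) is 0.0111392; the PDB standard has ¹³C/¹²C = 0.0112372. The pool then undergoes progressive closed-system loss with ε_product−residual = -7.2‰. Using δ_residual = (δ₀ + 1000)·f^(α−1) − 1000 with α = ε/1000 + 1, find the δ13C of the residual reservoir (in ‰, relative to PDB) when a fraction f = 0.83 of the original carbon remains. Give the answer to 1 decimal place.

δ₀ = (0.0111392/0.0112372 − 1)×1000 = (0.991279 − 1)×1000 = -8.721‰
α − 1 = ε/1000 = -0.0072
f^(α−1) = 0.83^(-0.0072) = 1.001342
δ_res = (-8.721 + 1000) × 1.001342 − 1000 = 992.610 − 1000 = -7.39‰

-7.4‰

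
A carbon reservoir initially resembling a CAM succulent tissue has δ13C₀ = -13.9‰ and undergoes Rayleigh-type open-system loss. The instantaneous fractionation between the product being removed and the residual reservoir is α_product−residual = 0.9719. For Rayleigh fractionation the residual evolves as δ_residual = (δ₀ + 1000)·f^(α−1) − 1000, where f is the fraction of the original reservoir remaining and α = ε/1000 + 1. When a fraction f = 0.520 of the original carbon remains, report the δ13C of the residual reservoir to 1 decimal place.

Rayleigh residual: δ_res = (δ₀ + 1000)·f^(α−1) − 1000
α − 1 = -0.02810
f^(α−1) = 0.520^(-0.02810) = 1.018545
δ_res = (-13.9 + 1000) × 1.018545 − 1000 = 1004.387 − 1000 = 4.39‰

4.4‰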